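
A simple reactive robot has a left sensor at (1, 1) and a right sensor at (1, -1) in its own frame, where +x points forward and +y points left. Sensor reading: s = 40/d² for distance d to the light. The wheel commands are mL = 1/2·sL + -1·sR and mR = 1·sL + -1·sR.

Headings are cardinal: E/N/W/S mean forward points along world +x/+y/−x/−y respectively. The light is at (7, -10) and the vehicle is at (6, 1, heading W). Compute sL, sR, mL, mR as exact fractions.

5/13 10/37 -75/962 55/481

left sensor world pos  = (5, 0); dL² = 104
right sensor world pos = (5, 2); dR² = 148
sL = 40/104 = 5/13
sR = 40/148 = 10/37
mL = 1/2·sL + -1·sR = -75/962
mR = 1·sL + -1·sR = 55/481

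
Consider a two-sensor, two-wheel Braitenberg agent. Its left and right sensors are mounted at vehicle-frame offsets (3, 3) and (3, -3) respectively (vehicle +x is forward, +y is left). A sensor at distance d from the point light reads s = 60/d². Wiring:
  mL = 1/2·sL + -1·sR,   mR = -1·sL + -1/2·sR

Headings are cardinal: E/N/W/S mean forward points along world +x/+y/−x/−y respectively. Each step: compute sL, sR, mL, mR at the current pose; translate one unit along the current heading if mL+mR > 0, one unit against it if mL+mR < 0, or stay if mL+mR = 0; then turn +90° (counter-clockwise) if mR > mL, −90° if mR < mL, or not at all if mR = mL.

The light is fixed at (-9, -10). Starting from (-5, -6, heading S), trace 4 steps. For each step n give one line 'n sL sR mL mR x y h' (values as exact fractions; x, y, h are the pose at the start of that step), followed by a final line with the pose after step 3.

n=0: pose=(-5,-6,S); sL=6/5, sR=30; mL=-147/5, mR=-81/5; mL+mR=-228/5 → advance -1; mR−mL=66/5 → turn +1·90°
n=1: pose=(-5,-5,E); sL=60/113, sR=60/53; mL=-5190/5989, mR=-6570/5989; mL+mR=-11760/5989 → advance -1; mR−mL=-1380/5989 → turn -1·90°
n=2: pose=(-6,-5,S); sL=3/2, sR=15; mL=-57/4, mR=-9; mL+mR=-93/4 → advance -1; mR−mL=21/4 → turn +1·90°
n=3: pose=(-6,-4,E); sL=20/39, sR=4/3; mL=-14/13, mR=-46/39; mL+mR=-88/39 → advance -1; mR−mL=-4/39 → turn -1·90°

0 6/5 30 -147/5 -81/5 -5 -6 S
1 60/113 60/53 -5190/5989 -6570/5989 -5 -5 E
2 3/2 15 -57/4 -9 -6 -5 S
3 20/39 4/3 -14/13 -46/39 -6 -4 E
final -7 -4 S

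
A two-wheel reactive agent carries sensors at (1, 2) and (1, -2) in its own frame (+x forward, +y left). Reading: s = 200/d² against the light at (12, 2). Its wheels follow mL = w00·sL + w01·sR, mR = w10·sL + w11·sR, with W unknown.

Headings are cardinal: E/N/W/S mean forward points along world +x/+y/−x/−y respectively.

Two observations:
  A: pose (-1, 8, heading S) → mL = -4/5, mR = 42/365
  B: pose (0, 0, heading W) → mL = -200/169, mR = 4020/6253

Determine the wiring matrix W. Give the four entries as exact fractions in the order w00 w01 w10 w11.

obs A: pose=(-1,8,S) → sL=100/73, sR=4/5, mL=-4/5, mR=42/365
obs B: pose=(0,0,W) → sL=40/37, sR=200/169, mL=-200/169, mR=4020/6253
sensor matrix S = [[100/73, 4/5], [40/37, 200/169]]; det S = 345216/456469
solve [mL_A; mL_B] = S·[w00; w01] and [mR_A; mR_B] = S·[w10; w11]:
  w00 = 0, w01 = -1, w10 = -1/2, w11 = 1

0 -1 -1/2 1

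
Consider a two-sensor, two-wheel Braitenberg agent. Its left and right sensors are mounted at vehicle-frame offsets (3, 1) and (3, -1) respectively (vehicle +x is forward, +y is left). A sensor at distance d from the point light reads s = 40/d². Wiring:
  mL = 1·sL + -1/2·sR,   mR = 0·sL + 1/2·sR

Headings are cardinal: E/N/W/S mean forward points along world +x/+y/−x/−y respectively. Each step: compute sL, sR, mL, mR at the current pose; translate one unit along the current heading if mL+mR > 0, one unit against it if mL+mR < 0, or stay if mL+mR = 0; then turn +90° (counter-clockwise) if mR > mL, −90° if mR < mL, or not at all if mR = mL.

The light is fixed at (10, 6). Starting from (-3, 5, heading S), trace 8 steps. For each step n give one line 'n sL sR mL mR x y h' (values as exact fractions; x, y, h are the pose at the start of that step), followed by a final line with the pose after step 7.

n=0: pose=(-3,5,S); sL=1/4, sR=10/53; mL=33/212, mR=5/53; mL+mR=1/4 → advance +1; mR−mL=-13/212 → turn -1·90°
n=1: pose=(-3,4,W); sL=8/53, sR=40/257; mL=996/13621, mR=20/257; mL+mR=8/53 → advance +1; mR−mL=64/13621 → turn +1·90°
n=2: pose=(-4,4,S); sL=20/97, sR=4/25; mL=306/2425, mR=2/25; mL+mR=20/97 → advance +1; mR−mL=-112/2425 → turn -1·90°
n=3: pose=(-4,3,W); sL=8/61, sR=40/293; mL=1124/17873, mR=20/293; mL+mR=8/61 → advance +1; mR−mL=96/17873 → turn +1·90°
n=4: pose=(-5,3,S); sL=5/29, sR=10/73; mL=220/2117, mR=5/73; mL+mR=5/29 → advance +1; mR−mL=-75/2117 → turn -1·90°
n=5: pose=(-5,2,W); sL=40/349, sR=40/333; mL=6340/116217, mR=20/333; mL+mR=40/349 → advance +1; mR−mL=640/116217 → turn +1·90°
n=6: pose=(-6,2,S); sL=20/137, sR=20/169; mL=2010/23153, mR=10/169; mL+mR=20/137 → advance +1; mR−mL=-640/23153 → turn -1·90°
n=7: pose=(-6,1,W); sL=40/397, sR=40/377; mL=7140/149669, mR=20/377; mL+mR=40/397 → advance +1; mR−mL=800/149669 → turn +1·90°

0 1/4 10/53 33/212 5/53 -3 5 S
1 8/53 40/257 996/13621 20/257 -3 4 W
2 20/97 4/25 306/2425 2/25 -4 4 S
3 8/61 40/293 1124/17873 20/293 -4 3 W
4 5/29 10/73 220/2117 5/73 -5 3 S
5 40/349 40/333 6340/116217 20/333 -5 2 W
6 20/137 20/169 2010/23153 10/169 -6 2 S
7 40/397 40/377 7140/149669 20/377 -6 1 W
final -7 1 S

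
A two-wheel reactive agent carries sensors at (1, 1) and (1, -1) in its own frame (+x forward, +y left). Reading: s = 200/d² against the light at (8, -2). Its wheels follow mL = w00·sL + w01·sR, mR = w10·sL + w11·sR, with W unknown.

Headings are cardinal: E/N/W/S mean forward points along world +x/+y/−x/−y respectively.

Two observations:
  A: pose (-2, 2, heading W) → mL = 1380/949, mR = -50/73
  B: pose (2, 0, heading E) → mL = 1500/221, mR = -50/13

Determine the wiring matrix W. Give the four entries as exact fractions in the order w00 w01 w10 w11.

obs A: pose=(-2,2,W) → sL=20/13, sR=100/73, mL=1380/949, mR=-50/73
obs B: pose=(2,0,E) → sL=100/17, sR=100/13, mL=1500/221, mR=-50/13
sensor matrix S = [[20/13, 100/73], [100/17, 100/13]]; det S = 792000/209729
solve [mL_A; mL_B] = S·[w00; w01] and [mR_A; mR_B] = S·[w10; w11]:
  w00 = 1/2, w01 = 1/2, w10 = 0, w11 = -1/2

1/2 1/2 0 -1/2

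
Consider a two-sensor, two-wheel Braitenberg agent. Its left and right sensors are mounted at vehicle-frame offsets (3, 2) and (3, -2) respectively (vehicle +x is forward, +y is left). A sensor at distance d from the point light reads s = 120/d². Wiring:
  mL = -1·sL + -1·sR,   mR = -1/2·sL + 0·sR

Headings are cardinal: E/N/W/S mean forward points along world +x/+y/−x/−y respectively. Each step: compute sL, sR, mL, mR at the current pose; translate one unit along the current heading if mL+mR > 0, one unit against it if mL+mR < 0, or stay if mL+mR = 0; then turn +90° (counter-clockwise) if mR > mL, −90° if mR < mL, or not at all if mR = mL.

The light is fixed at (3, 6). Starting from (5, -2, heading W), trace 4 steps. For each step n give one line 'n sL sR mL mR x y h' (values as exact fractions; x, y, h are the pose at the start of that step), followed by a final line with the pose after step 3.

n=0: pose=(5,-2,W); sL=120/101, sR=120/37; mL=-16560/3737, mR=-60/101; mL+mR=-18780/3737 → advance -1; mR−mL=14340/3737 → turn +1·90°
n=1: pose=(6,-2,S); sL=60/73, sR=60/61; mL=-8040/4453, mR=-30/73; mL+mR=-9870/4453 → advance -1; mR−mL=6210/4453 → turn +1·90°
n=2: pose=(6,-1,E); sL=120/61, sR=40/39; mL=-7120/2379, mR=-60/61; mL+mR=-9460/2379 → advance -1; mR−mL=4780/2379 → turn +1·90°
n=3: pose=(5,-1,N); sL=15/2, sR=15/4; mL=-45/4, mR=-15/4; mL+mR=-15 → advance -1; mR−mL=15/2 → turn +1·90°

0 120/101 120/37 -16560/3737 -60/101 5 -2 W
1 60/73 60/61 -8040/4453 -30/73 6 -2 S
2 120/61 40/39 -7120/2379 -60/61 6 -1 E
3 15/2 15/4 -45/4 -15/4 5 -1 N
final 5 -2 W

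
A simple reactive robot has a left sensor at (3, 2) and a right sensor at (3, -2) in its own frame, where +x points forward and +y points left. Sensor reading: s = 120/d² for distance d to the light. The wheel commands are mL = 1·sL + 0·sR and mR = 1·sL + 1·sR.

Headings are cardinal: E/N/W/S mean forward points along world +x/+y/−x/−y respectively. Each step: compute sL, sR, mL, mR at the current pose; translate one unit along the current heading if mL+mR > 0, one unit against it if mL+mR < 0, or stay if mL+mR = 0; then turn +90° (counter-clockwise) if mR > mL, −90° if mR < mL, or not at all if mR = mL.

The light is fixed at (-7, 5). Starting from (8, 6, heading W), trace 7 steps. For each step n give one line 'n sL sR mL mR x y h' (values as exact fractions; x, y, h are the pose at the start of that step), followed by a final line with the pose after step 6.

0 24/29 40/51 24/29 2384/1479 8 6 W
1 6/13 30/37 6/13 612/481 7 6 S
2 120/293 120/293 120/293 240/293 7 5 E
3 60/89 60/149 60/89 14280/13261 8 5 N
4 24/29 40/51 24/29 2384/1479 8 6 W
5 6/13 30/37 6/13 612/481 7 6 S
6 120/293 120/293 120/293 240/293 7 5 E
final 8 5 N

n=0: pose=(8,6,W); sL=24/29, sR=40/51; mL=24/29, mR=2384/1479; mL+mR=3608/1479 → advance +1; mR−mL=40/51 → turn +1·90°
n=1: pose=(7,6,S); sL=6/13, sR=30/37; mL=6/13, mR=612/481; mL+mR=834/481 → advance +1; mR−mL=30/37 → turn +1·90°
n=2: pose=(7,5,E); sL=120/293, sR=120/293; mL=120/293, mR=240/293; mL+mR=360/293 → advance +1; mR−mL=120/293 → turn +1·90°
n=3: pose=(8,5,N); sL=60/89, sR=60/149; mL=60/89, mR=14280/13261; mL+mR=23220/13261 → advance +1; mR−mL=60/149 → turn +1·90°
n=4: pose=(8,6,W); sL=24/29, sR=40/51; mL=24/29, mR=2384/1479; mL+mR=3608/1479 → advance +1; mR−mL=40/51 → turn +1·90°
n=5: pose=(7,6,S); sL=6/13, sR=30/37; mL=6/13, mR=612/481; mL+mR=834/481 → advance +1; mR−mL=30/37 → turn +1·90°
n=6: pose=(7,5,E); sL=120/293, sR=120/293; mL=120/293, mR=240/293; mL+mR=360/293 → advance +1; mR−mL=120/293 → turn +1·90°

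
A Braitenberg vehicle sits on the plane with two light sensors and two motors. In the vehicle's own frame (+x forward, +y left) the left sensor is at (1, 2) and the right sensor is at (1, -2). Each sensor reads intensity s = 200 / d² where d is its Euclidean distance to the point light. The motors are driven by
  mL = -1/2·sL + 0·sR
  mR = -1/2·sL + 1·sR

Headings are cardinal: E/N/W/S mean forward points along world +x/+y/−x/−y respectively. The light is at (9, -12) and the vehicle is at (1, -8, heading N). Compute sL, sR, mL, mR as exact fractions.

8/5 200/61 -4/5 756/305

left sensor world pos  = (-1, -7); dL² = 125
right sensor world pos = (3, -7); dR² = 61
sL = 200/125 = 8/5
sR = 200/61 = 200/61
mL = -1/2·sL + 0·sR = -4/5
mR = -1/2·sL + 1·sR = 756/305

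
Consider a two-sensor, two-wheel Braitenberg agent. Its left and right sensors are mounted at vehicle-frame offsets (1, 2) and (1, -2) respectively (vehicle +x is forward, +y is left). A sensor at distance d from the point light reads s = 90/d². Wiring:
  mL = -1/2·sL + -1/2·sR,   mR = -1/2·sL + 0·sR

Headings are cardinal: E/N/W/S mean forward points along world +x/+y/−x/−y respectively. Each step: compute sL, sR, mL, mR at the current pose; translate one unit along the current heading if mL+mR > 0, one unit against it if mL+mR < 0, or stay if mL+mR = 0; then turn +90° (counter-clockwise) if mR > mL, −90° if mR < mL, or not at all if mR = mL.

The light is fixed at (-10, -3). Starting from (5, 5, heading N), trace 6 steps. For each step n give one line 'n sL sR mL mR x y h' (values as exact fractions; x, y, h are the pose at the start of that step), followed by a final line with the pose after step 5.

n=0: pose=(5,5,N); sL=9/25, sR=9/37; mL=-279/925, mR=-9/50; mL+mR=-891/1850 → advance -1; mR−mL=9/74 → turn +1·90°
n=1: pose=(5,4,W); sL=90/221, sR=90/277; mL=-22410/61217, mR=-45/221; mL+mR=-34875/61217 → advance -1; mR−mL=45/277 → turn +1·90°
n=2: pose=(6,4,S); sL=1/4, sR=45/116; mL=-37/116, mR=-1/8; mL+mR=-103/232 → advance -1; mR−mL=45/232 → turn +1·90°
n=3: pose=(6,5,E); sL=90/389, sR=18/65; mL=-6426/25285, mR=-45/389; mL+mR=-9351/25285 → advance -1; mR−mL=9/65 → turn +1·90°
n=4: pose=(5,5,N); sL=9/25, sR=9/37; mL=-279/925, mR=-9/50; mL+mR=-891/1850 → advance -1; mR−mL=9/74 → turn +1·90°
n=5: pose=(5,4,W); sL=90/221, sR=90/277; mL=-22410/61217, mR=-45/221; mL+mR=-34875/61217 → advance -1; mR−mL=45/277 → turn +1·90°

0 9/25 9/37 -279/925 -9/50 5 5 N
1 90/221 90/277 -22410/61217 -45/221 5 4 W
2 1/4 45/116 -37/116 -1/8 6 4 S
3 90/389 18/65 -6426/25285 -45/389 6 5 E
4 9/25 9/37 -279/925 -9/50 5 5 N
5 90/221 90/277 -22410/61217 -45/221 5 4 W
final 6 4 S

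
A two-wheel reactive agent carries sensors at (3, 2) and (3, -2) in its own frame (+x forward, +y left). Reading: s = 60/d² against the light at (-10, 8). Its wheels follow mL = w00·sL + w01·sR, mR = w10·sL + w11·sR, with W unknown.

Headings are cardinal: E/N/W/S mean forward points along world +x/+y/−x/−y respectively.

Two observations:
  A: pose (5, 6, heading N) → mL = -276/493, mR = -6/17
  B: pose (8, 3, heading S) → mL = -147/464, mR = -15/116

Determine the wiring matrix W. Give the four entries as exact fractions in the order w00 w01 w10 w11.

obs A: pose=(5,6,N) → sL=6/17, sR=6/29, mL=-276/493, mR=-6/17
obs B: pose=(8,3,S) → sL=15/116, sR=3/16, mL=-147/464, mR=-15/116
sensor matrix S = [[6/17, 6/29], [15/116, 3/16]]; det S = 4509/114376
solve [mL_A; mL_B] = S·[w00; w01] and [mR_A; mR_B] = S·[w10; w11]:
  w00 = -1, w01 = -1, w10 = -1, w11 = 0

-1 -1 -1 0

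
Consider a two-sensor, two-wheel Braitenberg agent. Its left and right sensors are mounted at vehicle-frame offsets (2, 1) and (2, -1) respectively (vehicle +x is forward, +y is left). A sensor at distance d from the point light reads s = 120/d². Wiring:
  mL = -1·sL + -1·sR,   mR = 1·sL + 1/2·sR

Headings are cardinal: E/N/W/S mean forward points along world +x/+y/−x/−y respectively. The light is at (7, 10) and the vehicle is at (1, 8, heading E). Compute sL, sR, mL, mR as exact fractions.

left sensor world pos  = (3, 9); dL² = 17
right sensor world pos = (3, 7); dR² = 25
sL = 120/17 = 120/17
sR = 120/25 = 24/5
mL = -1·sL + -1·sR = -1008/85
mR = 1·sL + 1/2·sR = 804/85

120/17 24/5 -1008/85 804/85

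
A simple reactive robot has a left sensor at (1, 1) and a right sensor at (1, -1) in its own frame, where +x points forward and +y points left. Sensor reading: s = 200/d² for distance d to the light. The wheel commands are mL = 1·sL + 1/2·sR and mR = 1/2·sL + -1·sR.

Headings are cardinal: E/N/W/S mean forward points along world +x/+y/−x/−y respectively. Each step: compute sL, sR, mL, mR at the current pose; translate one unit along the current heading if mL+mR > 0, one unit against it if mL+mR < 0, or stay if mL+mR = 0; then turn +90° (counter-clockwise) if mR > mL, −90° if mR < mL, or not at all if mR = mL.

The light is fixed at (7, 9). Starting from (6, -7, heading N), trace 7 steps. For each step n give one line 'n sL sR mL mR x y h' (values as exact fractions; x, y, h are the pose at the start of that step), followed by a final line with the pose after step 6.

n=0: pose=(6,-7,N); sL=200/229, sR=8/9; mL=2716/2061, mR=-932/2061; mL+mR=1784/2061 → advance +1; mR−mL=-1216/687 → turn -1·90°
n=1: pose=(6,-6,E); sL=50/49, sR=25/32; mL=4425/3136, mR=-425/1568; mL+mR=3575/3136 → advance +1; mR−mL=-5275/3136 → turn -1·90°
n=2: pose=(7,-6,S); sL=200/257, sR=200/257; mL=300/257, mR=-100/257; mL+mR=200/257 → advance +1; mR−mL=-400/257 → turn -1·90°
n=3: pose=(7,-7,W); sL=20/29, sR=100/113; mL=3710/3277, mR=-1770/3277; mL+mR=1940/3277 → advance +1; mR−mL=-5480/3277 → turn -1·90°
n=4: pose=(6,-7,N); sL=200/229, sR=8/9; mL=2716/2061, mR=-932/2061; mL+mR=1784/2061 → advance +1; mR−mL=-1216/687 → turn -1·90°
n=5: pose=(6,-6,E); sL=50/49, sR=25/32; mL=4425/3136, mR=-425/1568; mL+mR=3575/3136 → advance +1; mR−mL=-5275/3136 → turn -1·90°
n=6: pose=(7,-6,S); sL=200/257, sR=200/257; mL=300/257, mR=-100/257; mL+mR=200/257 → advance +1; mR−mL=-400/257 → turn -1·90°

0 200/229 8/9 2716/2061 -932/2061 6 -7 N
1 50/49 25/32 4425/3136 -425/1568 6 -6 E
2 200/257 200/257 300/257 -100/257 7 -6 S
3 20/29 100/113 3710/3277 -1770/3277 7 -7 W
4 200/229 8/9 2716/2061 -932/2061 6 -7 N
5 50/49 25/32 4425/3136 -425/1568 6 -6 E
6 200/257 200/257 300/257 -100/257 7 -6 S
final 7 -7 W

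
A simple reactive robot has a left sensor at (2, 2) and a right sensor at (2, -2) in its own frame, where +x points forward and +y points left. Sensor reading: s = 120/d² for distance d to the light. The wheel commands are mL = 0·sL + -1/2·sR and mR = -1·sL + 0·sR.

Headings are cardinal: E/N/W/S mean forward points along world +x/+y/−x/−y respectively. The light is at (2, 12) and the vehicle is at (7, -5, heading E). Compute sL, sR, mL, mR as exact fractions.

60/137 12/41 -6/41 -60/137

left sensor world pos  = (9, -3); dL² = 274
right sensor world pos = (9, -7); dR² = 410
sL = 120/274 = 60/137
sR = 120/410 = 12/41
mL = 0·sL + -1/2·sR = -6/41
mR = -1·sL + 0·sR = -60/137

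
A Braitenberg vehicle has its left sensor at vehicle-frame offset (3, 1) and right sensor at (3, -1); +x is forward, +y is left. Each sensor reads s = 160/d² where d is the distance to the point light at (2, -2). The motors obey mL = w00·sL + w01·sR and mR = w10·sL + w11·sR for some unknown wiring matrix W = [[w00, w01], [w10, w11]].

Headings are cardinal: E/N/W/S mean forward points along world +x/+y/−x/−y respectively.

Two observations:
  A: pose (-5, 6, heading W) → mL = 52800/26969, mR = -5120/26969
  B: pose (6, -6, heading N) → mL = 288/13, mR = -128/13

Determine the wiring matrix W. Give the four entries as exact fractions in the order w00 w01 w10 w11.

1 1 -1 1

obs A: pose=(-5,6,W) → sL=160/149, sR=160/181, mL=52800/26969, mR=-5120/26969
obs B: pose=(6,-6,N) → sL=16, sR=80/13, mL=288/13, mR=-128/13
sensor matrix S = [[160/149, 160/181], [16, 80/13]]; det S = -2641920/350597
solve [mL_A; mL_B] = S·[w00; w01] and [mR_A; mR_B] = S·[w10; w11]:
  w00 = 1, w01 = 1, w10 = -1, w11 = 1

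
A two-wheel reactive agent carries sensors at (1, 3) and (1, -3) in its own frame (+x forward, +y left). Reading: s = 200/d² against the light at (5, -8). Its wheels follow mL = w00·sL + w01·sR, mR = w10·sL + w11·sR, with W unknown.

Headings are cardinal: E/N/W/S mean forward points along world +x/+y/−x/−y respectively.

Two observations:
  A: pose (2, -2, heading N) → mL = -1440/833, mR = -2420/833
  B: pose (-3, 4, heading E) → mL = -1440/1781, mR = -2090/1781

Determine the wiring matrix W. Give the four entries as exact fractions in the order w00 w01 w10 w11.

1 -1 1/2 -1

obs A: pose=(2,-2,N) → sL=40/17, sR=200/49, mL=-1440/833, mR=-2420/833
obs B: pose=(-3,4,E) → sL=100/137, sR=20/13, mL=-1440/1781, mR=-2090/1781
sensor matrix S = [[40/17, 200/49], [100/137, 20/13]]; det S = 950400/1483573
solve [mL_A; mL_B] = S·[w00; w01] and [mR_A; mR_B] = S·[w10; w11]:
  w00 = 1, w01 = -1, w10 = 1/2, w11 = -1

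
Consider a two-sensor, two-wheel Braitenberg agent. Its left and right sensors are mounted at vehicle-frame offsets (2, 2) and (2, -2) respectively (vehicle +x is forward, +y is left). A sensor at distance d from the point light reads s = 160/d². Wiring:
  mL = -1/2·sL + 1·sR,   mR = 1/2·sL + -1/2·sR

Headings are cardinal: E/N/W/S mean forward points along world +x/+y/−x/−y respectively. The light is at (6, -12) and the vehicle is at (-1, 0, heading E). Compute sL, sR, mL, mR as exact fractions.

160/221 32/25 5072/5525 -1536/5525

left sensor world pos  = (1, 2); dL² = 221
right sensor world pos = (1, -2); dR² = 125
sL = 160/221 = 160/221
sR = 160/125 = 32/25
mL = -1/2·sL + 1·sR = 5072/5525
mR = 1/2·sL + -1/2·sR = -1536/5525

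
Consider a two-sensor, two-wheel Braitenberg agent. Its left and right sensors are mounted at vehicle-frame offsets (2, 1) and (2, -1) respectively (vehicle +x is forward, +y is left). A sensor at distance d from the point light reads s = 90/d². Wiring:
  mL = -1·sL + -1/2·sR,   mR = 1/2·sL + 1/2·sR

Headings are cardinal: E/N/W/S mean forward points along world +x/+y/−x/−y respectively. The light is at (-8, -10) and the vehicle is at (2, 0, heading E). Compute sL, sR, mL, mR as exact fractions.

left sensor world pos  = (4, 1); dL² = 265
right sensor world pos = (4, -1); dR² = 225
sL = 90/265 = 18/53
sR = 90/225 = 2/5
mL = -1·sL + -1/2·sR = -143/265
mR = 1/2·sL + 1/2·sR = 98/265

18/53 2/5 -143/265 98/265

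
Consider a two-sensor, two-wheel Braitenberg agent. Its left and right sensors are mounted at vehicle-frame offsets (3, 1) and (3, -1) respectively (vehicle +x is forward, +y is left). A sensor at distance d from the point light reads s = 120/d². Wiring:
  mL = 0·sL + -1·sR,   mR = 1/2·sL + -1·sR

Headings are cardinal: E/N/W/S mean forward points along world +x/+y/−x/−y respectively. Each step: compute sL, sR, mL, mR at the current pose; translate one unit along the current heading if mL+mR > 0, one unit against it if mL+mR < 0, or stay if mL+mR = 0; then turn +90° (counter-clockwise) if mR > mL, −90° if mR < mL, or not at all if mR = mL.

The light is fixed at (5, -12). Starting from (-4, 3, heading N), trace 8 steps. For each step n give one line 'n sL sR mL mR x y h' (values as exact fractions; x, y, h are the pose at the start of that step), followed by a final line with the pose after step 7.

0 15/53 30/97 -30/97 -1725/10282 -4 3 N
1 120/313 40/123 -40/123 -5140/38499 -4 2 W
2 12/17 60/101 -60/101 -414/1717 -3 2 S
3 120/281 120/221 -120/221 -20460/62101 -3 3 E
4 15/53 30/97 -30/97 -1725/10282 -4 3 N
5 120/313 40/123 -40/123 -5140/38499 -4 2 W
6 12/17 60/101 -60/101 -414/1717 -3 2 S
7 120/281 120/221 -120/221 -20460/62101 -3 3 E
final -4 3 N

n=0: pose=(-4,3,N); sL=15/53, sR=30/97; mL=-30/97, mR=-1725/10282; mL+mR=-4905/10282 → advance -1; mR−mL=15/106 → turn +1·90°
n=1: pose=(-4,2,W); sL=120/313, sR=40/123; mL=-40/123, mR=-5140/38499; mL+mR=-17660/38499 → advance -1; mR−mL=60/313 → turn +1·90°
n=2: pose=(-3,2,S); sL=12/17, sR=60/101; mL=-60/101, mR=-414/1717; mL+mR=-1434/1717 → advance -1; mR−mL=6/17 → turn +1·90°
n=3: pose=(-3,3,E); sL=120/281, sR=120/221; mL=-120/221, mR=-20460/62101; mL+mR=-54180/62101 → advance -1; mR−mL=60/281 → turn +1·90°
n=4: pose=(-4,3,N); sL=15/53, sR=30/97; mL=-30/97, mR=-1725/10282; mL+mR=-4905/10282 → advance -1; mR−mL=15/106 → turn +1·90°
n=5: pose=(-4,2,W); sL=120/313, sR=40/123; mL=-40/123, mR=-5140/38499; mL+mR=-17660/38499 → advance -1; mR−mL=60/313 → turn +1·90°
n=6: pose=(-3,2,S); sL=12/17, sR=60/101; mL=-60/101, mR=-414/1717; mL+mR=-1434/1717 → advance -1; mR−mL=6/17 → turn +1·90°
n=7: pose=(-3,3,E); sL=120/281, sR=120/221; mL=-120/221, mR=-20460/62101; mL+mR=-54180/62101 → advance -1; mR−mL=60/281 → turn +1·90°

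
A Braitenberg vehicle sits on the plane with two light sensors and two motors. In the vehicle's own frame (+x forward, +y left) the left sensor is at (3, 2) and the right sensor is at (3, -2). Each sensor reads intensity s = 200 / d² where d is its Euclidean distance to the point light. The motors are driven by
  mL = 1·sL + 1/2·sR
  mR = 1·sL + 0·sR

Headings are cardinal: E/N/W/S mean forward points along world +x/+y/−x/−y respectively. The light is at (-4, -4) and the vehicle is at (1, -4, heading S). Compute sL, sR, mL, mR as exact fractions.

left sensor world pos  = (3, -7); dL² = 58
right sensor world pos = (-1, -7); dR² = 18
sL = 200/58 = 100/29
sR = 200/18 = 100/9
mL = 1·sL + 1/2·sR = 2350/261
mR = 1·sL + 0·sR = 100/29

100/29 100/9 2350/261 100/29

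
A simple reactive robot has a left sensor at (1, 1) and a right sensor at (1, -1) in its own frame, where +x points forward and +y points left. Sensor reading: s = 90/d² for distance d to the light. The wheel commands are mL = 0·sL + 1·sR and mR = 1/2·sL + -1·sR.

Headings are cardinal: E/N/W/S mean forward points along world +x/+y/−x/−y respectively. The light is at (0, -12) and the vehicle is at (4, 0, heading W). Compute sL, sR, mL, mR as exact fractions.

left sensor world pos  = (3, -1); dL² = 130
right sensor world pos = (3, 1); dR² = 178
sL = 90/130 = 9/13
sR = 90/178 = 45/89
mL = 0·sL + 1·sR = 45/89
mR = 1/2·sL + -1·sR = -369/2314

9/13 45/89 45/89 -369/2314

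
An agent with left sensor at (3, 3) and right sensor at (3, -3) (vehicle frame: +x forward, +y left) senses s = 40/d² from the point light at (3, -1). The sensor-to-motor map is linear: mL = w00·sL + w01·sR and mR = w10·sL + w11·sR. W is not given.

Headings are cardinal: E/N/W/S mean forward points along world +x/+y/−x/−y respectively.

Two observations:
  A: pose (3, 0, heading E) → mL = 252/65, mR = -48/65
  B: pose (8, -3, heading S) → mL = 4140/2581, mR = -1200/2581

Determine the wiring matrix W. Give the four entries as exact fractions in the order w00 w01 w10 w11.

1/2 1 1/2 -1/2

obs A: pose=(3,0,E) → sL=8/5, sR=40/13, mL=252/65, mR=-48/65
obs B: pose=(8,-3,S) → sL=40/89, sR=40/29, mL=4140/2581, mR=-1200/2581
sensor matrix S = [[8/5, 40/13], [40/89, 40/29]]; det S = 27648/33553
solve [mL_A; mL_B] = S·[w00; w01] and [mR_A; mR_B] = S·[w10; w11]:
  w00 = 1/2, w01 = 1, w10 = 1/2, w11 = -1/2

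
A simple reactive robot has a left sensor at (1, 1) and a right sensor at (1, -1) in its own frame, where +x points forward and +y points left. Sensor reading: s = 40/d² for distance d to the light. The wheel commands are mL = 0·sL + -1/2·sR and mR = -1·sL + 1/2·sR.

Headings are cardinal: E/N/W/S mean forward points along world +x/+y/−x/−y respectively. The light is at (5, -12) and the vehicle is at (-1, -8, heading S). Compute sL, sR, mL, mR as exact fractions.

20/17 20/29 -10/29 -410/493

left sensor world pos  = (0, -9); dL² = 34
right sensor world pos = (-2, -9); dR² = 58
sL = 40/34 = 20/17
sR = 40/58 = 20/29
mL = 0·sL + -1/2·sR = -10/29
mR = -1·sL + 1/2·sR = -410/493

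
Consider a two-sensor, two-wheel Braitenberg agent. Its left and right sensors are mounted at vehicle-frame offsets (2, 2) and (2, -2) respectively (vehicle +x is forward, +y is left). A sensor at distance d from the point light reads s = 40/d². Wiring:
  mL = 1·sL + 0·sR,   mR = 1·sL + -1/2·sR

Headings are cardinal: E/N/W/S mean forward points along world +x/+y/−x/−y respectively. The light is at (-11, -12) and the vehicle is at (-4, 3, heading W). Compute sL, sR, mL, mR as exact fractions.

20/97 20/157 20/97 2170/15229

left sensor world pos  = (-6, 1); dL² = 194
right sensor world pos = (-6, 5); dR² = 314
sL = 40/194 = 20/97
sR = 40/314 = 20/157
mL = 1·sL + 0·sR = 20/97
mR = 1·sL + -1/2·sR = 2170/15229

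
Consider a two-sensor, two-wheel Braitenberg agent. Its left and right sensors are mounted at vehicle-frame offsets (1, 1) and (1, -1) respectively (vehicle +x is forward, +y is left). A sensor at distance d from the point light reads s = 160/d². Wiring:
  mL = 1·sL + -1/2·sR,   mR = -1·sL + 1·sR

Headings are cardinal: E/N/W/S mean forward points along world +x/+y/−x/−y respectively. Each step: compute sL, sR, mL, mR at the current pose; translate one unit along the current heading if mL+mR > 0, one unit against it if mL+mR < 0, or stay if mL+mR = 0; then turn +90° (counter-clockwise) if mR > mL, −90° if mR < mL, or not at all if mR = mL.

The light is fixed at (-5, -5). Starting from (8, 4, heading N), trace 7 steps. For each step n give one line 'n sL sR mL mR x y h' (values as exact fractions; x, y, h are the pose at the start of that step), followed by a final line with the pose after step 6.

0 40/61 20/37 870/2257 -260/2257 8 4 N
1 160/317 160/277 18960/87809 6400/87809 8 5 E
2 80/153 16/25 776/3825 448/3825 9 5 S
3 160/233 160/269 24400/62677 -5760/62677 9 4 W
4 40/61 20/37 870/2257 -260/2257 8 4 N
5 160/317 160/277 18960/87809 6400/87809 8 5 E
6 80/153 16/25 776/3825 448/3825 9 5 S
final 9 4 W

n=0: pose=(8,4,N); sL=40/61, sR=20/37; mL=870/2257, mR=-260/2257; mL+mR=10/37 → advance +1; mR−mL=-1130/2257 → turn -1·90°
n=1: pose=(8,5,E); sL=160/317, sR=160/277; mL=18960/87809, mR=6400/87809; mL+mR=80/277 → advance +1; mR−mL=-12560/87809 → turn -1·90°
n=2: pose=(9,5,S); sL=80/153, sR=16/25; mL=776/3825, mR=448/3825; mL+mR=8/25 → advance +1; mR−mL=-328/3825 → turn -1·90°
n=3: pose=(9,4,W); sL=160/233, sR=160/269; mL=24400/62677, mR=-5760/62677; mL+mR=80/269 → advance +1; mR−mL=-30160/62677 → turn -1·90°
n=4: pose=(8,4,N); sL=40/61, sR=20/37; mL=870/2257, mR=-260/2257; mL+mR=10/37 → advance +1; mR−mL=-1130/2257 → turn -1·90°
n=5: pose=(8,5,E); sL=160/317, sR=160/277; mL=18960/87809, mR=6400/87809; mL+mR=80/277 → advance +1; mR−mL=-12560/87809 → turn -1·90°
n=6: pose=(9,5,S); sL=80/153, sR=16/25; mL=776/3825, mR=448/3825; mL+mR=8/25 → advance +1; mR−mL=-328/3825 → turn -1·90°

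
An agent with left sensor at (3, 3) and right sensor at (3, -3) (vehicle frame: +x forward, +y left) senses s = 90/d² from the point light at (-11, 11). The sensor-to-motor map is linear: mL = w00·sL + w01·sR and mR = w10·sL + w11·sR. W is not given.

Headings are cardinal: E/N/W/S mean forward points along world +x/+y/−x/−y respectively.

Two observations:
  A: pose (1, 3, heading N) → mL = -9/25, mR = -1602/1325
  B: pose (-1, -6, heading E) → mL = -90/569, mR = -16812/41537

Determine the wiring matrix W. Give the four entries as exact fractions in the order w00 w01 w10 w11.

obs A: pose=(1,3,N) → sL=45/53, sR=9/25, mL=-9/25, mR=-1602/1325
obs B: pose=(-1,-6,E) → sL=18/73, sR=90/569, mL=-90/569, mR=-16812/41537
sensor matrix S = [[45/53, 9/25], [18/73, 90/569]]; det S = 2505816/55036525
solve [mL_A; mL_B] = S·[w00; w01] and [mR_A; mR_B] = S·[w10; w11]:
  w00 = 0, w01 = -1, w10 = -1, w11 = -1

0 -1 -1 -1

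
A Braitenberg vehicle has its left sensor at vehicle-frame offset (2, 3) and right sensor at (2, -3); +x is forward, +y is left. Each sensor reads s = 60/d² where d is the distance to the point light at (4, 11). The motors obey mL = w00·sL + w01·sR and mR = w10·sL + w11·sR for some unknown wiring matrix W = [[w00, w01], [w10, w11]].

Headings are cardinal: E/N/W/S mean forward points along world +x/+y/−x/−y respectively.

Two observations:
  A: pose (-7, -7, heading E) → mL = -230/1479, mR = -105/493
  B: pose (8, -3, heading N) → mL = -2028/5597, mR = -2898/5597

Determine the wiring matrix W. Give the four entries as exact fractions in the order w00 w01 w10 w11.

obs A: pose=(-7,-7,E) → sL=10/51, sR=10/87, mL=-230/1479, mR=-105/493
obs B: pose=(8,-3,N) → sL=12/29, sR=60/193, mL=-2028/5597, mR=-2898/5597
sensor matrix S = [[10/51, 10/87], [12/29, 60/193]]; det S = 36960/2759321
solve [mL_A; mL_B] = S·[w00; w01] and [mR_A; mR_B] = S·[w10; w11]:
  w00 = -1/2, w01 = -1/2, w10 = -1/2, w11 = -1

-1/2 -1/2 -1/2 -1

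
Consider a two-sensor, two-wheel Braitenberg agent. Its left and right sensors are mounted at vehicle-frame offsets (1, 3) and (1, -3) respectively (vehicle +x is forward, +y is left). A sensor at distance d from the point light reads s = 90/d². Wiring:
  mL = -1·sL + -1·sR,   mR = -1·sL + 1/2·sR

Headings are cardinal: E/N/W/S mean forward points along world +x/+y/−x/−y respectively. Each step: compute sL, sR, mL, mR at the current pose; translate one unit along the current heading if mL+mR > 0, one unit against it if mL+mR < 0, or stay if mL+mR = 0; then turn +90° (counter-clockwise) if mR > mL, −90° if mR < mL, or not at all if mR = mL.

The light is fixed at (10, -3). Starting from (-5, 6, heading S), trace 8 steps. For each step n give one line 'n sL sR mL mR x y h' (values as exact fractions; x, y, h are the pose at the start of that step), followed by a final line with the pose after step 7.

n=0: pose=(-5,6,S); sL=45/104, sR=45/194; mL=-6705/10088, mR=-3195/10088; mL+mR=-2475/2522 → advance -1; mR−mL=135/388 → turn +1·90°
n=1: pose=(-5,7,E); sL=18/73, sR=18/49; mL=-2196/3577, mR=-225/3577; mL+mR=-2421/3577 → advance -1; mR−mL=27/49 → turn +1·90°
n=2: pose=(-6,7,N); sL=45/241, sR=9/29; mL=-3474/6989, mR=-441/13978; mL+mR=-7389/13978 → advance -1; mR−mL=27/58 → turn +1·90°
n=3: pose=(-6,6,W); sL=18/65, sR=90/433; mL=-13644/28145, mR=-4869/28145; mL+mR=-18513/28145 → advance -1; mR−mL=135/433 → turn +1·90°
n=4: pose=(-5,6,S); sL=45/104, sR=45/194; mL=-6705/10088, mR=-3195/10088; mL+mR=-2475/2522 → advance -1; mR−mL=135/388 → turn +1·90°
n=5: pose=(-5,7,E); sL=18/73, sR=18/49; mL=-2196/3577, mR=-225/3577; mL+mR=-2421/3577 → advance -1; mR−mL=27/49 → turn +1·90°
n=6: pose=(-6,7,N); sL=45/241, sR=9/29; mL=-3474/6989, mR=-441/13978; mL+mR=-7389/13978 → advance -1; mR−mL=27/58 → turn +1·90°
n=7: pose=(-6,6,W); sL=18/65, sR=90/433; mL=-13644/28145, mR=-4869/28145; mL+mR=-18513/28145 → advance -1; mR−mL=135/433 → turn +1·90°

0 45/104 45/194 -6705/10088 -3195/10088 -5 6 S
1 18/73 18/49 -2196/3577 -225/3577 -5 7 E
2 45/241 9/29 -3474/6989 -441/13978 -6 7 N
3 18/65 90/433 -13644/28145 -4869/28145 -6 6 W
4 45/104 45/194 -6705/10088 -3195/10088 -5 6 S
5 18/73 18/49 -2196/3577 -225/3577 -5 7 E
6 45/241 9/29 -3474/6989 -441/13978 -6 7 N
7 18/65 90/433 -13644/28145 -4869/28145 -6 6 W
final -5 6 S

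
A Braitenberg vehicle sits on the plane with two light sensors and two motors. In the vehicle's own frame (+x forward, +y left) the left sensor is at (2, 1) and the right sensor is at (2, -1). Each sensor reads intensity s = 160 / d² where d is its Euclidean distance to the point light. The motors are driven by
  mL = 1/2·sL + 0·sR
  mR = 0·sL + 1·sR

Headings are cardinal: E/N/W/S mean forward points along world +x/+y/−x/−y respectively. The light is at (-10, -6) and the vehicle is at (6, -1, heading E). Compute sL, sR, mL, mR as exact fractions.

4/9 8/17 2/9 8/17

left sensor world pos  = (8, 0); dL² = 360
right sensor world pos = (8, -2); dR² = 340
sL = 160/360 = 4/9
sR = 160/340 = 8/17
mL = 1/2·sL + 0·sR = 2/9
mR = 0·sL + 1·sR = 8/17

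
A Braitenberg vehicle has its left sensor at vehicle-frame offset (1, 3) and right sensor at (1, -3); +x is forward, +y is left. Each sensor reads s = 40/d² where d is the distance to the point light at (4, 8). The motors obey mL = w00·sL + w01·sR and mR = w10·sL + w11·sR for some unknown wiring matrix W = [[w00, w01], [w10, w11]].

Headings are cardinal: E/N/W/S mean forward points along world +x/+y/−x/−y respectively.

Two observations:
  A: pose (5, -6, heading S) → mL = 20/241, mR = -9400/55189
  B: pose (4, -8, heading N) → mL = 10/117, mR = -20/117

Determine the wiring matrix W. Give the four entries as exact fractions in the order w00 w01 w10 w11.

1/2 0 -1/2 -1/2

obs A: pose=(5,-6,S) → sL=40/241, sR=40/229, mL=20/241, mR=-9400/55189
obs B: pose=(4,-8,N) → sL=20/117, sR=20/117, mL=10/117, mR=-20/117
sensor matrix S = [[40/241, 40/229], [20/117, 20/117]]; det S = -3200/2152371
solve [mL_A; mL_B] = S·[w00; w01] and [mR_A; mR_B] = S·[w10; w11]:
  w00 = 1/2, w01 = 0, w10 = -1/2, w11 = -1/2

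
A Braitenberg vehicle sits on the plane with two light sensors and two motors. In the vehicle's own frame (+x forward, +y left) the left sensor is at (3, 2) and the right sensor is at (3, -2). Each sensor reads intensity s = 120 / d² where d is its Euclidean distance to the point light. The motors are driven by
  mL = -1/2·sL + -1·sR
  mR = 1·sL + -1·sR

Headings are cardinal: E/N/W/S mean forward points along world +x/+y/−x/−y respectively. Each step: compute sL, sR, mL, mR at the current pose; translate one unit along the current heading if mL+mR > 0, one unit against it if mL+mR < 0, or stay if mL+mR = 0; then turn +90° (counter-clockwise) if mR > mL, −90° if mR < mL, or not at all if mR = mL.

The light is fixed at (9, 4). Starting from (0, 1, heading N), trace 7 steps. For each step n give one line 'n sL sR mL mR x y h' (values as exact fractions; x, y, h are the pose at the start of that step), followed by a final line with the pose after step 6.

n=0: pose=(0,1,N); sL=120/121, sR=120/49; mL=-17460/5929, mR=-8640/5929; mL+mR=-26100/5929 → advance -1; mR−mL=180/121 → turn +1·90°
n=1: pose=(0,0,W); sL=2/3, sR=30/37; mL=-127/111, mR=-16/111; mL+mR=-143/111 → advance -1; mR−mL=1 → turn +1·90°
n=2: pose=(1,0,S); sL=24/17, sR=120/149; mL=-3828/2533, mR=1536/2533; mL+mR=-2292/2533 → advance -1; mR−mL=36/17 → turn +1·90°
n=3: pose=(1,1,E); sL=60/13, sR=12/5; mL=-306/65, mR=144/65; mL+mR=-162/65 → advance -1; mR−mL=90/13 → turn +1·90°
n=4: pose=(0,1,N); sL=120/121, sR=120/49; mL=-17460/5929, mR=-8640/5929; mL+mR=-26100/5929 → advance -1; mR−mL=180/121 → turn +1·90°
n=5: pose=(0,0,W); sL=2/3, sR=30/37; mL=-127/111, mR=-16/111; mL+mR=-143/111 → advance -1; mR−mL=1 → turn +1·90°
n=6: pose=(1,0,S); sL=24/17, sR=120/149; mL=-3828/2533, mR=1536/2533; mL+mR=-2292/2533 → advance -1; mR−mL=36/17 → turn +1·90°

0 120/121 120/49 -17460/5929 -8640/5929 0 1 N
1 2/3 30/37 -127/111 -16/111 0 0 W
2 24/17 120/149 -3828/2533 1536/2533 1 0 S
3 60/13 12/5 -306/65 144/65 1 1 E
4 120/121 120/49 -17460/5929 -8640/5929 0 1 N
5 2/3 30/37 -127/111 -16/111 0 0 W
6 24/17 120/149 -3828/2533 1536/2533 1 0 S
final 1 1 E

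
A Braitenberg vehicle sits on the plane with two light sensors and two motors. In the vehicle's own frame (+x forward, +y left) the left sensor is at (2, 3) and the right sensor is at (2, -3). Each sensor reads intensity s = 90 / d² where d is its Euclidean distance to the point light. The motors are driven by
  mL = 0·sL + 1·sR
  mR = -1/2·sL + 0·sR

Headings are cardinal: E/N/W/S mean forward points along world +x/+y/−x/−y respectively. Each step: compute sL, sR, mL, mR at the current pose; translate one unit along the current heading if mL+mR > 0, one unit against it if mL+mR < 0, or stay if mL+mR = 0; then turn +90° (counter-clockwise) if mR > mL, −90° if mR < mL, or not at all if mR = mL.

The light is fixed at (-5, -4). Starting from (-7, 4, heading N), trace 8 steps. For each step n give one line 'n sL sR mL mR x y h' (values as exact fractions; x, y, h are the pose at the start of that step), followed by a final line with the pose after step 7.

0 18/25 90/101 90/101 -9/25 -7 4 N
1 5/8 5/2 5/2 -5/16 -7 5 E
2 90/53 18/13 18/13 -45/53 -6 5 S
3 45/17 9/13 9/13 -45/34 -6 4 W
4 90/109 90/109 90/109 -45/109 -5 4 N
5 45/74 9/4 9/4 -45/148 -5 5 E
6 18/13 90/53 90/53 -9/13 -4 5 S
7 45/13 45/61 45/61 -45/26 -4 4 W
final -3 4 N

n=0: pose=(-7,4,N); sL=18/25, sR=90/101; mL=90/101, mR=-9/25; mL+mR=1341/2525 → advance +1; mR−mL=-3159/2525 → turn -1·90°
n=1: pose=(-7,5,E); sL=5/8, sR=5/2; mL=5/2, mR=-5/16; mL+mR=35/16 → advance +1; mR−mL=-45/16 → turn -1·90°
n=2: pose=(-6,5,S); sL=90/53, sR=18/13; mL=18/13, mR=-45/53; mL+mR=369/689 → advance +1; mR−mL=-1539/689 → turn -1·90°
n=3: pose=(-6,4,W); sL=45/17, sR=9/13; mL=9/13, mR=-45/34; mL+mR=-279/442 → advance -1; mR−mL=-891/442 → turn -1·90°
n=4: pose=(-5,4,N); sL=90/109, sR=90/109; mL=90/109, mR=-45/109; mL+mR=45/109 → advance +1; mR−mL=-135/109 → turn -1·90°
n=5: pose=(-5,5,E); sL=45/74, sR=9/4; mL=9/4, mR=-45/148; mL+mR=72/37 → advance +1; mR−mL=-189/74 → turn -1·90°
n=6: pose=(-4,5,S); sL=18/13, sR=90/53; mL=90/53, mR=-9/13; mL+mR=693/689 → advance +1; mR−mL=-1647/689 → turn -1·90°
n=7: pose=(-4,4,W); sL=45/13, sR=45/61; mL=45/61, mR=-45/26; mL+mR=-1575/1586 → advance -1; mR−mL=-3915/1586 → turn -1·90°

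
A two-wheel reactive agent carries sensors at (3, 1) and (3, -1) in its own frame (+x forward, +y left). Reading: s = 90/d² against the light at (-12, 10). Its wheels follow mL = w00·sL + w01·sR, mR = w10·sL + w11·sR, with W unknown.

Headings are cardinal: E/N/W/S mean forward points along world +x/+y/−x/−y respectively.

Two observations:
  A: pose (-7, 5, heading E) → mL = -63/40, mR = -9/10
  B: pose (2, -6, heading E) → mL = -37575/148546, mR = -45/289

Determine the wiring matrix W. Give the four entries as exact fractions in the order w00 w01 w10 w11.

obs A: pose=(-7,5,E) → sL=9/8, sR=9/10, mL=-63/40, mR=-9/10
obs B: pose=(2,-6,E) → sL=45/257, sR=45/289, mL=-37575/148546, mR=-45/289
sensor matrix S = [[9/8, 9/10], [45/257, 45/289]]; det S = 10449/594184
solve [mL_A; mL_B] = S·[w00; w01] and [mR_A; mR_B] = S·[w10; w11]:
  w00 = -1, w01 = -1/2, w10 = 0, w11 = -1

-1 -1/2 0 -1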